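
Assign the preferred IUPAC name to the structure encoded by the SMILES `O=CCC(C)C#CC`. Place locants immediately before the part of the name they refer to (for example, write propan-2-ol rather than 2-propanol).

Counting along the main chain through the –CHO group and the multiple bond gives 6 carbons: the parent is hexane.
The principal characteristic group is an aldehyde (terminal –CHO), named with the suffix -al.
A C≡C triple bond in the chain gives the infix -yne-.
The numbering direction is chosen so that the aldehyde carbon is C-1 by definition.
That gives the triple bond between C-4 and C-5; a methyl group at C-3.
The name is 3-methylhex-4-ynal.

3-methylhex-4-ynal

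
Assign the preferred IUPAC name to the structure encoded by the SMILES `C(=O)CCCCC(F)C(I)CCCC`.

6-fluoro-7-iodoundecanal

The longest carbon chain that includes the –CHO group has 11 carbons, so the parent hydride is undecane.
An aldehyde (terminal –CHO) is the principal characteristic group, giving the suffix -al.
The numbering direction is chosen so that the aldehyde carbon is C-1 by definition.
With this numbering: a fluoro group at C-6; an iodo group at C-7.
Substituent prefixes are cited in alphabetical order (multiplying prefixes like di-/tri- are ignored for ordering).
Assembling the pieces gives 6-fluoro-7-iodoundecanal.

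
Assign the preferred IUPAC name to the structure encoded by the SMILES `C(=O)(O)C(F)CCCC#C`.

The longest chain bearing the –COOH group and the multiple bond is 7 carbons long (heptane).
The highest-priority functional group is a carboxylic acid (terminal –COOH), so the name ends in -oic acid.
A C≡C triple bond in the chain gives the infix -yne-.
Choose the numbering such that the carboxylic acid carbon is C-1 by definition.
That gives the triple bond between C-6 and C-7; a fluoro group at C-2.
Assembling the pieces gives 2-fluorohept-6-ynoic acid.

2-fluorohept-6-ynoic acid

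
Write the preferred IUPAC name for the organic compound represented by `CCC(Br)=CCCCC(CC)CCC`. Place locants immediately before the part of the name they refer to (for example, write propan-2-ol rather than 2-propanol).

The longest chain bearing the multiple bond is 11 carbons long (undecane).
There is one C=C double bond, indicated by the ending -ene.
Number the chain so that numbering from this end puts the double bond at C-3 rather than C-8.
This places the double bond between C-3 and C-4; a bromo group at C-3; an ethyl group at C-8.
Substituent prefixes are cited in alphabetical order (multiplying prefixes like di-/tri- are ignored for ordering).
The name is 3-bromo-8-ethylundec-3-ene.

3-bromo-8-ethylundec-3-ene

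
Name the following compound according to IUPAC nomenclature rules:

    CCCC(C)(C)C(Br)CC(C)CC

5-bromo-3,6,6-trimethylnonane

The longest continuous carbon chain has 9 atoms, so the parent hydride is nonane.
Number the chain so that the substituent locant set {3,5,6,6} is lower than {4,4,5,7} at the first point of difference.
With this numbering: a bromo group at C-5; methyl groups at C-3 and C-6 (×2).
Prefixes are listed alphabetically: bromo, methyl.
The name is 5-bromo-3,6,6-trimethylnonane.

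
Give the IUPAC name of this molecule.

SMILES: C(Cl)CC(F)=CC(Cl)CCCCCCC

Counting along the main chain through the multiple bond gives 12 carbons: the parent is dodecane.
The chain contains a C=C double bond, so the unsaturation ending is -ene.
Number the chain so that numbering from this end puts the double bond at C-3 rather than C-9.
That gives the double bond between C-3 and C-4; chloro groups at C-1 and C-5; a fluoro group at C-3.
Prefixes are listed alphabetically: chloro, fluoro.
Assembling the pieces gives 1,5-dichloro-3-fluorododec-3-ene.

1,5-dichloro-3-fluorododec-3-ene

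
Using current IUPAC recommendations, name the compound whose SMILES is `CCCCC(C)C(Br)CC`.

3-bromo-4-methyloctane

The longest continuous carbon chain has 8 atoms, so the parent hydride is octane.
Choose the numbering such that the substituent locant set {3,4} is lower than {5,6} at the first point of difference.
That gives a bromo group at C-3; a methyl group at C-4.
Substituent prefixes are cited in alphabetical order (multiplying prefixes like di-/tri- are ignored for ordering).
The name is 3-bromo-4-methyloctane.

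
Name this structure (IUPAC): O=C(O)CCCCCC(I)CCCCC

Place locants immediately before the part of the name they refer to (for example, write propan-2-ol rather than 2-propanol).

Counting along the main chain through the –COOH group gives 12 carbons: the parent is dodecane.
A carboxylic acid (terminal –COOH) is the principal characteristic group, giving the suffix -oic acid.
Number the chain so that the carboxylic acid carbon is C-1 by definition.
With this numbering: an iodo group at C-7.
Assembling the pieces gives 7-iodododecanoic acid.

7-iodododecanoic acid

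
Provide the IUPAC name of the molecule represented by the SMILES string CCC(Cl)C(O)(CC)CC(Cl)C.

2,5-dichloro-4-ethylheptan-4-ol

Counting along the main chain through the –OH group gives 7 carbons: the parent is heptane.
The principal characteristic group is an alcohol (–OH), named with the suffix -ol.
Choose the numbering such that the substituent locant set {2,4,5} is lower than {3,4,6} at the first point of difference.
This places the hydroxyl at C-4; chloro groups at C-2 and C-5; an ethyl group at C-4.
The substituents are ordered alphabetically, ignoring any di-/tri- multipliers.
Assembling the pieces gives 2,5-dichloro-4-ethylheptan-4-ol.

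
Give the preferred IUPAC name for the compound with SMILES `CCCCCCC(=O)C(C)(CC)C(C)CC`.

The longest carbon chain that includes the carbonyl has 11 carbons, so the parent hydride is undecane.
A ketone (C=O on an internal carbon) is the principal characteristic group, giving the suffix -one.
Number the chain so that numbering from this end puts the carbonyl group at C-5 rather than C-7.
This places the carbonyl at C-5; an ethyl group at C-4; methyl groups at C-3 and C-4.
The substituents are ordered alphabetically, ignoring any di-/tri- multipliers.
Assembling the pieces gives 4-ethyl-3,4-dimethylundecan-5-one.

4-ethyl-3,4-dimethylundecan-5-one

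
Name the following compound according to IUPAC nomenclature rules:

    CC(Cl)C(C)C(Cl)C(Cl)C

2,3,5-trichloro-4-methylhexane

The parent chain contains 6 carbons (hexane).
Choose the numbering such that the locant sets are identical either way, so the alphabetically earlier chloro substituent takes the lower locants ({2,3,5} rather than {2,4,5}, first differing at 3 vs 4).
This places chloro groups at C-2 and C-3 and C-5; a methyl group at C-4.
The substituents are ordered alphabetically, ignoring any di-/tri- multipliers.
Assembling the pieces gives 2,3,5-trichloro-4-methylhexane.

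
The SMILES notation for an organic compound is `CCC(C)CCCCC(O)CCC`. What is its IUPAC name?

9-methylundecan-4-ol

Counting along the main chain through the –OH group gives 11 carbons: the parent is undecane.
The highest-priority functional group is an alcohol (–OH), so the name ends in -ol.
The numbering direction is chosen so that numbering from this end puts the hydroxyl group at C-4 rather than C-8.
That gives the hydroxyl at C-4; a methyl group at C-9.
Putting it together: 9-methylundecan-4-ol.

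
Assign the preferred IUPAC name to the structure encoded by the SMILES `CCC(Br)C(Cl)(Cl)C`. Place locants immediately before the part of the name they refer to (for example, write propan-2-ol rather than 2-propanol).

The longest carbon chain is 5 atoms: the parent is pentane.
The numbering direction is chosen so that the substituent locant set {2,2,3} is lower than {3,4,4} at the first point of difference.
With this numbering: a bromo group at C-3; two chloro groups at C-2.
The substituents are ordered alphabetically, ignoring any di-/tri- multipliers.
Assembling the pieces gives 3-bromo-2,2-dichloropentane.

3-bromo-2,2-dichloropentane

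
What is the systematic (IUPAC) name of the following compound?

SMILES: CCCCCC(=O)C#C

The longest carbon chain that includes the carbonyl and the multiple bond has 8 carbons, so the parent hydride is octane.
The highest-priority functional group is a ketone (C=O on an internal carbon), so the name ends in -one.
A C≡C triple bond in the chain gives the infix -yne-.
Choose the numbering such that numbering from this end puts the carbonyl group at C-3 rather than C-6.
That gives the carbonyl at C-3; the triple bond between C-1 and C-2.
The name is oct-1-yn-3-one.

oct-1-yn-3-one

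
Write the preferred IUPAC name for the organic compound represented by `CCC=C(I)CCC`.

The longest chain bearing the multiple bond is 7 carbons long (heptane).
The chain contains a C=C double bond, so the unsaturation ending is -ene.
Choose the numbering such that numbering from this end puts the double bond at C-3 rather than C-4.
That gives the double bond between C-3 and C-4; an iodo group at C-4.
Assembling the pieces gives 4-iodohept-3-ene.

4-iodohept-3-ene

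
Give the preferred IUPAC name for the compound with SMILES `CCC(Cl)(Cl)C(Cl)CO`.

2,3,3-trichloropentan-1-ol

Counting along the main chain through the –OH group gives 5 carbons: the parent is pentane.
The highest-priority functional group is an alcohol (–OH), so the name ends in -ol.
The numbering direction is chosen so that numbering from this end puts the hydroxyl group at C-1 rather than C-5.
That gives the hydroxyl at C-1; chloro groups at C-2 and C-3 (×2).
Putting it together: 2,3,3-trichloropentan-1-ol.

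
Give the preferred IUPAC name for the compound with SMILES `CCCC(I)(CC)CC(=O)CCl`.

1-chloro-4-ethyl-4-iodoheptan-2-one

The longest carbon chain that includes the carbonyl has 7 carbons, so the parent hydride is heptane.
The highest-priority functional group is a ketone (C=O on an internal carbon), so the name ends in -one.
Choose the numbering such that numbering from this end puts the carbonyl group at C-2 rather than C-6.
With this numbering: the carbonyl at C-2; a chloro group at C-1; an ethyl group at C-4; an iodo group at C-4.
Prefixes are listed alphabetically: chloro, ethyl, iodo.
Putting it together: 1-chloro-4-ethyl-4-iodoheptan-2-one.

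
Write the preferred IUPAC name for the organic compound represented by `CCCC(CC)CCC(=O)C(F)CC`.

7-ethyl-3-fluorodecan-4-one

The longest chain bearing the carbonyl is 10 carbons long (decane).
A ketone (C=O on an internal carbon) is the principal characteristic group, giving the suffix -one.
Number the chain so that numbering from this end puts the carbonyl group at C-4 rather than C-7.
With this numbering: the carbonyl at C-4; an ethyl group at C-7; a fluoro group at C-3.
Prefixes are listed alphabetically: ethyl, fluoro.
The name is 7-ethyl-3-fluorodecan-4-one.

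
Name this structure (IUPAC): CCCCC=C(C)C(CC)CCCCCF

Counting along the main chain through the multiple bond gives 12 carbons: the parent is dodecane.
The chain contains a C=C double bond, so the unsaturation ending is -ene.
Number the chain so that numbering from this end puts the double bond at C-5 rather than C-7.
This places the double bond between C-5 and C-6; an ethyl group at C-7; a fluoro group at C-12; a methyl group at C-6.
Substituent prefixes are cited in alphabetical order (multiplying prefixes like di-/tri- are ignored for ordering).
Putting it together: 7-ethyl-12-fluoro-6-methyldodec-5-ene.

7-ethyl-12-fluoro-6-methyldodec-5-ene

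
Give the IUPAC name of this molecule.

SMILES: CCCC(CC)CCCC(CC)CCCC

4,8-diethyldodecane

The parent chain contains 12 carbons (dodecane).
Number the chain so that the substituent locant set {4,8} is lower than {5,9} at the first point of difference.
With this numbering: ethyl groups at C-4 and C-8.
Putting it together: 4,8-diethyldodecane.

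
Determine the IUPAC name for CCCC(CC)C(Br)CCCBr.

The longest carbon chain is 8 atoms: the parent is octane.
The numbering direction is chosen so that the substituent locant set {1,4,5} is lower than {4,5,8} at the first point of difference.
With this numbering: bromo groups at C-1 and C-4; an ethyl group at C-5.
The substituents are ordered alphabetically, ignoring any di-/tri- multipliers.
Putting it together: 1,4-dibromo-5-ethyloctane.

1,4-dibromo-5-ethyloctane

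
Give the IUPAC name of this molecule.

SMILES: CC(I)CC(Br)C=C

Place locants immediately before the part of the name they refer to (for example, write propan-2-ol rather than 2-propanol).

The longest chain bearing the multiple bond is 6 carbons long (hexane).
There is one C=C double bond, indicated by the ending -ene.
The numbering direction is chosen so that numbering from this end puts the double bond at C-1 rather than C-5.
That gives the double bond between C-1 and C-2; a bromo group at C-3; an iodo group at C-5.
Prefixes are listed alphabetically: bromo, iodo.
Assembling the pieces gives 3-bromo-5-iodohex-1-ene.

3-bromo-5-iodohex-1-ene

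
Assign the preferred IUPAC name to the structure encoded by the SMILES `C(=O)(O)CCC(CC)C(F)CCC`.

4-ethyl-5-fluorooctanoic acid

The longest carbon chain that includes the –COOH group has 8 carbons, so the parent hydride is octane.
The highest-priority functional group is a carboxylic acid (terminal –COOH), so the name ends in -oic acid.
The numbering direction is chosen so that the carboxylic acid carbon is C-1 by definition.
With this numbering: an ethyl group at C-4; a fluoro group at C-5.
The substituents are ordered alphabetically, ignoring any di-/tri- multipliers.
Putting it together: 4-ethyl-5-fluorooctanoic acid.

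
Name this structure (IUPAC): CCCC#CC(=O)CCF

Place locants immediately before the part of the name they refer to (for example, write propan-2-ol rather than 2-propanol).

1-fluorooct-4-yn-3-one

The longest carbon chain that includes the carbonyl and the multiple bond has 8 carbons, so the parent hydride is octane.
The highest-priority functional group is a ketone (C=O on an internal carbon), so the name ends in -one.
A C≡C triple bond in the chain gives the infix -yne-.
Number the chain so that numbering from this end puts the carbonyl group at C-3 rather than C-6.
That gives the carbonyl at C-3; the triple bond between C-4 and C-5; a fluoro group at C-1.
Assembling the pieces gives 1-fluorooct-4-yn-3-one.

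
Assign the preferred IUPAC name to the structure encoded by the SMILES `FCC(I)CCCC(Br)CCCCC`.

The longest carbon chain is 11 atoms: the parent is undecane.
The numbering direction is chosen so that the substituent locant set {1,2,6} is lower than {6,10,11} at the first point of difference.
This places a bromo group at C-6; a fluoro group at C-1; an iodo group at C-2.
Prefixes are listed alphabetically: bromo, fluoro, iodo.
Putting it together: 6-bromo-1-fluoro-2-iodoundecane.

6-bromo-1-fluoro-2-iodoundecane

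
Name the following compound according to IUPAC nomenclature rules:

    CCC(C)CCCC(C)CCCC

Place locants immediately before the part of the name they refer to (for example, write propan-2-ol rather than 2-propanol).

The parent chain contains 11 carbons (undecane).
The numbering direction is chosen so that the substituent locant set {3,7} is lower than {5,9} at the first point of difference.
That gives methyl groups at C-3 and C-7.
Putting it together: 3,7-dimethylundecane.

3,7-dimethylundecane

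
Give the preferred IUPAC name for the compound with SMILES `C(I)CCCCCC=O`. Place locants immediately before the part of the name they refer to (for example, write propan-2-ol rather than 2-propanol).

Counting along the main chain through the –CHO group gives 7 carbons: the parent is heptane.
The highest-priority functional group is an aldehyde (terminal –CHO), so the name ends in -al.
Choose the numbering such that the aldehyde carbon is C-1 by definition.
This places an iodo group at C-7.
Putting it together: 7-iodoheptanal.

7-iodoheptanal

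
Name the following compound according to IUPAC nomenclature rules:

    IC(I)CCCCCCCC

The longest continuous carbon chain has 9 atoms, so the parent hydride is nonane.
The numbering direction is chosen so that the substituent locant set {1,1} is lower than {9,9} at the first point of difference.
With this numbering: two iodo groups at C-1.
Assembling the pieces gives 1,1-diiodononane.

1,1-diiodononane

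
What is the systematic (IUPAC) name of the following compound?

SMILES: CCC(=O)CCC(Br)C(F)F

Counting along the main chain through the carbonyl gives 7 carbons: the parent is heptane.
A ketone (C=O on an internal carbon) is the principal characteristic group, giving the suffix -one.
The numbering direction is chosen so that numbering from this end puts the carbonyl group at C-3 rather than C-5.
With this numbering: the carbonyl at C-3; a bromo group at C-6; two fluoro groups at C-7.
Substituent prefixes are cited in alphabetical order (multiplying prefixes like di-/tri- are ignored for ordering).
Assembling the pieces gives 6-bromo-7,7-difluoroheptan-3-one.

6-bromo-7,7-difluoroheptan-3-one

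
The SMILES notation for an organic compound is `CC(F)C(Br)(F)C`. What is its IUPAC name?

The longest carbon chain is 4 atoms: the parent is butane.
Choose the numbering such that the substituent locant set {2,2,3} is lower than {2,3,3} at the first point of difference.
With this numbering: a bromo group at C-2; fluoro groups at C-2 and C-3.
The substituents are ordered alphabetically, ignoring any di-/tri- multipliers.
The name is 2-bromo-2,3-difluorobutane.

2-bromo-2,3-difluorobutane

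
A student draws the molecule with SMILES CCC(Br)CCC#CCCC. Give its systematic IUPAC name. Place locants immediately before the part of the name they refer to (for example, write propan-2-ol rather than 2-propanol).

8-bromodec-4-yne

Counting along the main chain through the multiple bond gives 10 carbons: the parent is decane.
A C≡C triple bond in the chain gives the infix -yne-.
Choose the numbering such that numbering from this end puts the triple bond at C-4 rather than C-6.
This places the triple bond between C-4 and C-5; a bromo group at C-8.
Assembling the pieces gives 8-bromodec-4-yne.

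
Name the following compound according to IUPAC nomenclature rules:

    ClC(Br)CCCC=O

The longest carbon chain that includes the –CHO group has 5 carbons, so the parent hydride is pentane.
The highest-priority functional group is an aldehyde (terminal –CHO), so the name ends in -al.
Number the chain so that the aldehyde carbon is C-1 by definition.
With this numbering: a bromo group at C-5; a chloro group at C-5.
Substituent prefixes are cited in alphabetical order (multiplying prefixes like di-/tri- are ignored for ordering).
The name is 5-bromo-5-chloropentanal.

5-bromo-5-chloropentanal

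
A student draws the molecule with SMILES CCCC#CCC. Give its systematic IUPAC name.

The longest carbon chain that includes the multiple bond has 7 carbons, so the parent hydride is heptane.
There is one C≡C triple bond, indicated by the ending -yne.
Choose the numbering such that numbering from this end puts the triple bond at C-3 rather than C-4.
With this numbering: the triple bond between C-3 and C-4.
Putting it together: hept-3-yne.

hept-3-yne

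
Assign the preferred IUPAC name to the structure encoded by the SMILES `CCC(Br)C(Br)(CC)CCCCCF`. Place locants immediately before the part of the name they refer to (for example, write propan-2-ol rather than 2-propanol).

The longest continuous carbon chain has 9 atoms, so the parent hydride is nonane.
Number the chain so that the substituent locant set {1,6,6,7} is lower than {3,4,4,9} at the first point of difference.
With this numbering: bromo groups at C-6 and C-7; an ethyl group at C-6; a fluoro group at C-1.
Prefixes are listed alphabetically: bromo, ethyl, fluoro.
Assembling the pieces gives 6,7-dibromo-6-ethyl-1-fluorononane.

6,7-dibromo-6-ethyl-1-fluorononane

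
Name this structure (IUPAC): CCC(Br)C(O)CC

4-bromohexan-3-ol

The longest chain bearing the –OH group is 6 carbons long (hexane).
An alcohol (–OH) is the principal characteristic group, giving the suffix -ol.
The numbering direction is chosen so that numbering from this end puts the hydroxyl group at C-3 rather than C-4.
That gives the hydroxyl at C-3; a bromo group at C-4.
The name is 4-bromohexan-3-ol.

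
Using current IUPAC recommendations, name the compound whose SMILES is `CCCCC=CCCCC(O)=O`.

dec-5-enoic acid

Counting along the main chain through the –COOH group and the multiple bond gives 10 carbons: the parent is decane.
The principal characteristic group is a carboxylic acid (terminal –COOH), named with the suffix -oic acid.
There is one C=C double bond, indicated by the ending -ene.
The numbering direction is chosen so that the carboxylic acid carbon is C-1 by definition.
This places the double bond between C-5 and C-6.
Putting it together: dec-5-enoic acid.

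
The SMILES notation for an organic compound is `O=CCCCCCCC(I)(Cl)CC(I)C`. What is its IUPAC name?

The longest carbon chain that includes the –CHO group has 11 carbons, so the parent hydride is undecane.
The principal characteristic group is an aldehyde (terminal –CHO), named with the suffix -al.
The numbering direction is chosen so that the aldehyde carbon is C-1 by definition.
That gives a chloro group at C-8; iodo groups at C-8 and C-10.
Substituent prefixes are cited in alphabetical order (multiplying prefixes like di-/tri- are ignored for ordering).
Putting it together: 8-chloro-8,10-diiodoundecanal.

8-chloro-8,10-diiodoundecanal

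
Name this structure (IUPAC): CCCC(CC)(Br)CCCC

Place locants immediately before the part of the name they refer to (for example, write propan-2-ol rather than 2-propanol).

4-bromo-4-ethyloctane

The parent chain contains 8 carbons (octane).
The numbering direction is chosen so that the substituent locant set {4,4} is lower than {5,5} at the first point of difference.
That gives a bromo group at C-4; an ethyl group at C-4.
Substituent prefixes are cited in alphabetical order (multiplying prefixes like di-/tri- are ignored for ordering).
The name is 4-bromo-4-ethyloctane.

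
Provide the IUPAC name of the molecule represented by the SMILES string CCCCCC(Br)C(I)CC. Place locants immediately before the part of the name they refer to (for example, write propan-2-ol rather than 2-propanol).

4-bromo-3-iodononane

The longest carbon chain is 9 atoms: the parent is nonane.
The numbering direction is chosen so that the substituent locant set {3,4} is lower than {6,7} at the first point of difference.
That gives a bromo group at C-4; an iodo group at C-3.
Substituent prefixes are cited in alphabetical order (multiplying prefixes like di-/tri- are ignored for ordering).
Assembling the pieces gives 4-bromo-3-iodononane.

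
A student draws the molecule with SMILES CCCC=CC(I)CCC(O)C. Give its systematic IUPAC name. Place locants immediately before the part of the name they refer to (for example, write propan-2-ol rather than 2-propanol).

5-iododec-6-en-2-ol

The longest chain bearing the –OH group and the multiple bond is 10 carbons long (decane).
The highest-priority functional group is an alcohol (–OH), so the name ends in -ol.
A C=C double bond in the chain gives the infix -ene-.
Choose the numbering such that numbering from this end puts the hydroxyl group at C-2 rather than C-9.
With this numbering: the hydroxyl at C-2; the double bond between C-6 and C-7; an iodo group at C-5.
Putting it together: 5-iododec-6-en-2-ol.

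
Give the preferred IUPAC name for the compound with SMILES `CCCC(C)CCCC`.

4-methyloctane

The parent chain contains 8 carbons (octane).
The numbering direction is chosen so that the substituent locant set {4} is lower than {5} at the first point of difference.
With this numbering: a methyl group at C-4.
Assembling the pieces gives 4-methyloctane.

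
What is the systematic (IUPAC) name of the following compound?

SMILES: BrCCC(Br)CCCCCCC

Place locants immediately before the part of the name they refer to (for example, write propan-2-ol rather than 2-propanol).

The longest carbon chain is 10 atoms: the parent is decane.
The numbering direction is chosen so that the substituent locant set {1,3} is lower than {8,10} at the first point of difference.
With this numbering: bromo groups at C-1 and C-3.
Assembling the pieces gives 1,3-dibromodecane.

1,3-dibromodecane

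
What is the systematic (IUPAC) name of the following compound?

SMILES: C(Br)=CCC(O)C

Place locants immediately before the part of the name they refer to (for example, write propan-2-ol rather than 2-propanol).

5-bromopent-4-en-2-ol

The longest carbon chain that includes the –OH group and the multiple bond has 5 carbons, so the parent hydride is pentane.
The highest-priority functional group is an alcohol (–OH), so the name ends in -ol.
A C=C double bond in the chain gives the infix -ene-.
Number the chain so that numbering from this end puts the hydroxyl group at C-2 rather than C-4.
That gives the hydroxyl at C-2; the double bond between C-4 and C-5; a bromo group at C-5.
Assembling the pieces gives 5-bromopent-4-en-2-ol.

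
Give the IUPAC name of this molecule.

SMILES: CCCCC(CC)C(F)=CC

The longest carbon chain that includes the multiple bond has 8 carbons, so the parent hydride is octane.
There is one C=C double bond, indicated by the ending -ene.
Number the chain so that numbering from this end puts the double bond at C-2 rather than C-6.
That gives the double bond between C-2 and C-3; an ethyl group at C-4; a fluoro group at C-3.
Substituent prefixes are cited in alphabetical order (multiplying prefixes like di-/tri- are ignored for ordering).
Assembling the pieces gives 4-ethyl-3-fluorooct-2-ene.

4-ethyl-3-fluorooct-2-ene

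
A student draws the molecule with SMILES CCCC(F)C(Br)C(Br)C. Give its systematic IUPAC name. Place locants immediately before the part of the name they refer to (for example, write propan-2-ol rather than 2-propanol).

2,3-dibromo-4-fluoroheptane

The longest continuous carbon chain has 7 atoms, so the parent hydride is heptane.
Number the chain so that the substituent locant set {2,3,4} is lower than {4,5,6} at the first point of difference.
That gives bromo groups at C-2 and C-3; a fluoro group at C-4.
Prefixes are listed alphabetically: bromo, fluoro.
Putting it together: 2,3-dibromo-4-fluoroheptane.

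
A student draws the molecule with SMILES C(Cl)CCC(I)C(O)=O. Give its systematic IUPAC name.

5-chloro-2-iodopentanoic acid

The longest chain bearing the –COOH group is 5 carbons long (pentane).
The highest-priority functional group is a carboxylic acid (terminal –COOH), so the name ends in -oic acid.
Number the chain so that the carboxylic acid carbon is C-1 by definition.
That gives a chloro group at C-5; an iodo group at C-2.
Substituent prefixes are cited in alphabetical order (multiplying prefixes like di-/tri- are ignored for ordering).
Putting it together: 5-chloro-2-iodopentanoic acid.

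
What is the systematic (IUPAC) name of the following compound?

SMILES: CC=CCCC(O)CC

The longest carbon chain that includes the –OH group and the multiple bond has 8 carbons, so the parent hydride is octane.
An alcohol (–OH) is the principal characteristic group, giving the suffix -ol.
There is one C=C double bond, indicated by the ending -ene.
Choose the numbering such that numbering from this end puts the hydroxyl group at C-3 rather than C-6.
That gives the hydroxyl at C-3; the double bond between C-6 and C-7.
The name is oct-6-en-3-ol.

oct-6-en-3-ol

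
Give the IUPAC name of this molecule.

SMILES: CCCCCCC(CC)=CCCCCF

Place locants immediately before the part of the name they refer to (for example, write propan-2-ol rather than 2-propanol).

6-ethyl-1-fluorododec-5-ene

The longest carbon chain that includes the multiple bond has 12 carbons, so the parent hydride is dodecane.
The chain contains a C=C double bond, so the unsaturation ending is -ene.
Choose the numbering such that numbering from this end puts the double bond at C-5 rather than C-7.
That gives the double bond between C-5 and C-6; an ethyl group at C-6; a fluoro group at C-1.
The substituents are ordered alphabetically, ignoring any di-/tri- multipliers.
Putting it together: 6-ethyl-1-fluorododec-5-ene.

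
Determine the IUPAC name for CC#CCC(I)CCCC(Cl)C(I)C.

The longest chain bearing the multiple bond is 11 carbons long (undecane).
A C≡C triple bond in the chain gives the infix -yne-.
Number the chain so that numbering from this end puts the triple bond at C-2 rather than C-9.
With this numbering: the triple bond between C-2 and C-3; a chloro group at C-9; iodo groups at C-5 and C-10.
Prefixes are listed alphabetically: chloro, iodo.
Putting it together: 9-chloro-5,10-diiodoundec-2-yne.

9-chloro-5,10-diiodoundec-2-yne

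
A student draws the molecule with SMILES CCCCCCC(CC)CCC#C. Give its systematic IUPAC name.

The longest carbon chain that includes the multiple bond has 11 carbons, so the parent hydride is undecane.
The chain contains a C≡C triple bond, so the unsaturation ending is -yne.
The numbering direction is chosen so that numbering from this end puts the triple bond at C-1 rather than C-10.
That gives the triple bond between C-1 and C-2; an ethyl group at C-5.
The name is 5-ethylundec-1-yne.

5-ethylundec-1-yne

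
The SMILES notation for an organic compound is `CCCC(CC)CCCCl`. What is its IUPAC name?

1-chloro-4-ethylheptane

The parent chain contains 7 carbons (heptane).
Number the chain so that the substituent locant set {1,4} is lower than {4,7} at the first point of difference.
With this numbering: a chloro group at C-1; an ethyl group at C-4.
Substituent prefixes are cited in alphabetical order (multiplying prefixes like di-/tri- are ignored for ordering).
Assembling the pieces gives 1-chloro-4-ethylheptane.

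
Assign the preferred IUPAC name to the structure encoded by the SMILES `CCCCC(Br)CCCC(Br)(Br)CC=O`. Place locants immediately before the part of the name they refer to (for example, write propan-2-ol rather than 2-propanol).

Counting along the main chain through the –CHO group gives 11 carbons: the parent is undecane.
The principal characteristic group is an aldehyde (terminal –CHO), named with the suffix -al.
Number the chain so that the aldehyde carbon is C-1 by definition.
That gives bromo groups at C-3 (×2) and C-7.
The name is 3,3,7-tribromoundecanal.

3,3,7-tribromoundecanal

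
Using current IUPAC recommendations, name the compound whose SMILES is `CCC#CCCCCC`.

non-3-yne

The longest carbon chain that includes the multiple bond has 9 carbons, so the parent hydride is nonane.
There is one C≡C triple bond, indicated by the ending -yne.
Choose the numbering such that numbering from this end puts the triple bond at C-3 rather than C-6.
That gives the triple bond between C-3 and C-4.
Putting it together: non-3-yne.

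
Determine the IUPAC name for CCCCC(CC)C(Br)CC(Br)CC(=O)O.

The longest carbon chain that includes the –COOH group has 10 carbons, so the parent hydride is decane.
The highest-priority functional group is a carboxylic acid (terminal –COOH), so the name ends in -oic acid.
Choose the numbering such that the carboxylic acid carbon is C-1 by definition.
With this numbering: bromo groups at C-3 and C-5; an ethyl group at C-6.
Substituent prefixes are cited in alphabetical order (multiplying prefixes like di-/tri- are ignored for ordering).
Assembling the pieces gives 3,5-dibromo-6-ethyldecanoic acid.

3,5-dibromo-6-ethyldecanoic acid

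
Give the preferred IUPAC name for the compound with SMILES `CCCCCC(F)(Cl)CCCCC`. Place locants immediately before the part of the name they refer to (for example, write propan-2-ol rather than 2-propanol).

The longest carbon chain is 11 atoms: the parent is undecane.
The molecule is symmetric, so either numbering direction gives the same locants.
That gives a chloro group at C-6; a fluoro group at C-6.
Substituent prefixes are cited in alphabetical order (multiplying prefixes like di-/tri- are ignored for ordering).
Putting it together: 6-chloro-6-fluoroundecane.

6-chloro-6-fluoroundecane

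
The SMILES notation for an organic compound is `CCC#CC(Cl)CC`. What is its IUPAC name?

The longest carbon chain that includes the multiple bond has 7 carbons, so the parent hydride is heptane.
There is one C≡C triple bond, indicated by the ending -yne.
Choose the numbering such that numbering from this end puts the triple bond at C-3 rather than C-4.
This places the triple bond between C-3 and C-4; a chloro group at C-5.
The name is 5-chlorohept-3-yne.

5-chlorohept-3-yne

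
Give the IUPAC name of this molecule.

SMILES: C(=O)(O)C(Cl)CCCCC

2-chloroheptanoic acid

The longest carbon chain that includes the –COOH group has 7 carbons, so the parent hydride is heptane.
The principal characteristic group is a carboxylic acid (terminal –COOH), named with the suffix -oic acid.
The numbering direction is chosen so that the carboxylic acid carbon is C-1 by definition.
That gives a chloro group at C-2.
The name is 2-chloroheptanoic acid.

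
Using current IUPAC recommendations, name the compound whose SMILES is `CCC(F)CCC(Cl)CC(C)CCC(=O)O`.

6-chloro-9-fluoro-4-methylundecanoic acid

The longest chain bearing the –COOH group is 11 carbons long (undecane).
The principal characteristic group is a carboxylic acid (terminal –COOH), named with the suffix -oic acid.
Choose the numbering such that the carboxylic acid carbon is C-1 by definition.
That gives a chloro group at C-6; a fluoro group at C-9; a methyl group at C-4.
The substituents are ordered alphabetically, ignoring any di-/tri- multipliers.
The name is 6-chloro-9-fluoro-4-methylundecanoic acid.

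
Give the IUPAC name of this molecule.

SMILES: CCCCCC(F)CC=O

3-fluorooctanal

The longest carbon chain that includes the –CHO group has 8 carbons, so the parent hydride is octane.
An aldehyde (terminal –CHO) is the principal characteristic group, giving the suffix -al.
Number the chain so that the aldehyde carbon is C-1 by definition.
That gives a fluoro group at C-3.
Putting it together: 3-fluorooctanal.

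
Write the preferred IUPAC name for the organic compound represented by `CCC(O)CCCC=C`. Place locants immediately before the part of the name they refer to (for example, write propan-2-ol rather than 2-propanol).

The longest carbon chain that includes the –OH group and the multiple bond has 8 carbons, so the parent hydride is octane.
An alcohol (–OH) is the principal characteristic group, giving the suffix -ol.
There is one C=C double bond, indicated by the ending -ene.
Number the chain so that numbering from this end puts the hydroxyl group at C-3 rather than C-6.
That gives the hydroxyl at C-3; the double bond between C-7 and C-8.
Putting it together: oct-7-en-3-ol.

oct-7-en-3-ol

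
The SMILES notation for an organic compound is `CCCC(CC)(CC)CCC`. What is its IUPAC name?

The longest continuous carbon chain has 7 atoms, so the parent hydride is heptane.
Numbering from either end gives identical locants here.
This places two ethyl groups at C-4.
Assembling the pieces gives 4,4-diethylheptane.

4,4-diethylheptane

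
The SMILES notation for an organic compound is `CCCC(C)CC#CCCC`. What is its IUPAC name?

The longest carbon chain that includes the multiple bond has 10 carbons, so the parent hydride is decane.
A C≡C triple bond in the chain gives the infix -yne-.
The numbering direction is chosen so that numbering from this end puts the triple bond at C-4 rather than C-6.
With this numbering: the triple bond between C-4 and C-5; a methyl group at C-7.
Putting it together: 7-methyldec-4-yne.

7-methyldec-4-yne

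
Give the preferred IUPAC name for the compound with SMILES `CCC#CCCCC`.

oct-3-yne

The longest carbon chain that includes the multiple bond has 8 carbons, so the parent hydride is octane.
There is one C≡C triple bond, indicated by the ending -yne.
Number the chain so that numbering from this end puts the triple bond at C-3 rather than C-5.
With this numbering: the triple bond between C-3 and C-4.
Assembling the pieces gives oct-3-yne.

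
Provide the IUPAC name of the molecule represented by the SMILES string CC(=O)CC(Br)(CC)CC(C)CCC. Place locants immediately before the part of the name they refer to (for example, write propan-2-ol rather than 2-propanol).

4-bromo-4-ethyl-6-methylnonan-2-one

The longest carbon chain that includes the carbonyl has 9 carbons, so the parent hydride is nonane.
The principal characteristic group is a ketone (C=O on an internal carbon), named with the suffix -one.
Choose the numbering such that numbering from this end puts the carbonyl group at C-2 rather than C-8.
This places the carbonyl at C-2; a bromo group at C-4; an ethyl group at C-4; a methyl group at C-6.
Substituent prefixes are cited in alphabetical order (multiplying prefixes like di-/tri- are ignored for ordering).
Assembling the pieces gives 4-bromo-4-ethyl-6-methylnonan-2-one.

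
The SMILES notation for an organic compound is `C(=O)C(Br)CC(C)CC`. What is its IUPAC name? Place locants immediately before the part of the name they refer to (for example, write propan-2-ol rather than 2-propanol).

The longest carbon chain that includes the –CHO group has 6 carbons, so the parent hydride is hexane.
An aldehyde (terminal –CHO) is the principal characteristic group, giving the suffix -al.
Number the chain so that the aldehyde carbon is C-1 by definition.
This places a bromo group at C-2; a methyl group at C-4.
The substituents are ordered alphabetically, ignoring any di-/tri- multipliers.
The name is 2-bromo-4-methylhexanal.

2-bromo-4-methylhexanal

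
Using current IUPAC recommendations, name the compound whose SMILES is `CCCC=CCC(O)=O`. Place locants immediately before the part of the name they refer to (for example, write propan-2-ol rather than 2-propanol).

Counting along the main chain through the –COOH group and the multiple bond gives 7 carbons: the parent is heptane.
A carboxylic acid (terminal –COOH) is the principal characteristic group, giving the suffix -oic acid.
The chain contains a C=C double bond, so the unsaturation ending is -ene.
Choose the numbering such that the carboxylic acid carbon is C-1 by definition.
With this numbering: the double bond between C-3 and C-4.
The name is hept-3-enoic acid.

hept-3-enoic acid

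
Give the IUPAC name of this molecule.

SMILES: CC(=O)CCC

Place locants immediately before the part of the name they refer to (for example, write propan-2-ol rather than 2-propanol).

pentan-2-one

The longest carbon chain that includes the carbonyl has 5 carbons, so the parent hydride is pentane.
A ketone (C=O on an internal carbon) is the principal characteristic group, giving the suffix -one.
Number the chain so that numbering from this end puts the carbonyl group at C-2 rather than C-4.
That gives the carbonyl at C-2.
The name is pentan-2-one.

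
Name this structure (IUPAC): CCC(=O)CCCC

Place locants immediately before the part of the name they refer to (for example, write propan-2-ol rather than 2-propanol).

Counting along the main chain through the carbonyl gives 7 carbons: the parent is heptane.
The highest-priority functional group is a ketone (C=O on an internal carbon), so the name ends in -one.
Choose the numbering such that numbering from this end puts the carbonyl group at C-3 rather than C-5.
With this numbering: the carbonyl at C-3.
Putting it together: heptan-3-one.

heptan-3-one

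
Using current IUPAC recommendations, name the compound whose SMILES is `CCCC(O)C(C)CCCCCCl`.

The longest carbon chain that includes the –OH group has 10 carbons, so the parent hydride is decane.
An alcohol (–OH) is the principal characteristic group, giving the suffix -ol.
Choose the numbering such that numbering from this end puts the hydroxyl group at C-4 rather than C-7.
With this numbering: the hydroxyl at C-4; a chloro group at C-10; a methyl group at C-5.
The substituents are ordered alphabetically, ignoring any di-/tri- multipliers.
Putting it together: 10-chloro-5-methyldecan-4-ol.

10-chloro-5-methyldecan-4-ol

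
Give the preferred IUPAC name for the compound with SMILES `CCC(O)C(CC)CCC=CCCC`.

4-ethylundec-7-en-3-ol

Counting along the main chain through the –OH group and the multiple bond gives 11 carbons: the parent is undecane.
The principal characteristic group is an alcohol (–OH), named with the suffix -ol.
The chain contains a C=C double bond, so the unsaturation ending is -ene.
Number the chain so that numbering from this end puts the hydroxyl group at C-3 rather than C-9.
With this numbering: the hydroxyl at C-3; the double bond between C-7 and C-8; an ethyl group at C-4.
The name is 4-ethylundec-7-en-3-ol.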